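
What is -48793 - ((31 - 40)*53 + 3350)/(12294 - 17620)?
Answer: -259868645/5326 ≈ -48792.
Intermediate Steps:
-48793 - ((31 - 40)*53 + 3350)/(12294 - 17620) = -48793 - (-9*53 + 3350)/(-5326) = -48793 - (-477 + 3350)*(-1)/5326 = -48793 - 2873*(-1)/5326 = -48793 - 1*(-2873/5326) = -48793 + 2873/5326 = -259868645/5326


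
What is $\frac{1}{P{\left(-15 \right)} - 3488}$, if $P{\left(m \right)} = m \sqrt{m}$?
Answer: $\frac{i}{- 3488 i + 15 \sqrt{15}} \approx -0.00028662 + 4.7738 \cdot 10^{-6} i$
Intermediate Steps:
$P{\left(m \right)} = m^{\frac{3}{2}}$
$\frac{1}{P{\left(-15 \right)} - 3488} = \frac{1}{\left(-15\right)^{\frac{3}{2}} - 3488} = \frac{1}{- 15 i \sqrt{15} - 3488} = \frac{1}{-3488 - 15 i \sqrt{15}}$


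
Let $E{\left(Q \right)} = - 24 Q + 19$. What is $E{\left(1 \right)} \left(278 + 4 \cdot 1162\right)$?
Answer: $-24630$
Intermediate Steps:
$E{\left(Q \right)} = 19 - 24 Q$
$E{\left(1 \right)} \left(278 + 4 \cdot 1162\right) = \left(19 - 24\right) \left(278 + 4 \cdot 1162\right) = \left(19 - 24\right) \left(278 + 4648\right) = \left(-5\right) 4926 = -24630$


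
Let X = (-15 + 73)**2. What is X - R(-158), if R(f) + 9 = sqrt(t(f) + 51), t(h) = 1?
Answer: 3373 - 2*sqrt(13) ≈ 3365.8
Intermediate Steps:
X = 3364 (X = 58**2 = 3364)
R(f) = -9 + 2*sqrt(13) (R(f) = -9 + sqrt(1 + 51) = -9 + sqrt(52) = -9 + 2*sqrt(13))
X - R(-158) = 3364 - (-9 + 2*sqrt(13)) = 3364 + (9 - 2*sqrt(13)) = 3373 - 2*sqrt(13)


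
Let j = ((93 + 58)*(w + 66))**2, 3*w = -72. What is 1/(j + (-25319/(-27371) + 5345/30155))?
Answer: 165074501/6639455743997452 ≈ 2.4863e-8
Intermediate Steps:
w = -24 (w = (1/3)*(-72) = -24)
j = 40220964 (j = ((93 + 58)*(-24 + 66))**2 = (151*42)**2 = 6342**2 = 40220964)
1/(j + (-25319/(-27371) + 5345/30155)) = 1/(40220964 + (-25319/(-27371) + 5345/30155)) = 1/(40220964 + (-25319*(-1/27371) + 5345*(1/30155))) = 1/(40220964 + (25319/27371 + 1069/6031)) = 1/(40220964 + 181958488/165074501) = 1/(6639455743997452/165074501) = 165074501/6639455743997452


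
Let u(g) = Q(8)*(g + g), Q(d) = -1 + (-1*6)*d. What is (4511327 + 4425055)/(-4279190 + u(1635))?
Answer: -4468191/2219710 ≈ -2.0130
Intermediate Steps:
Q(d) = -1 - 6*d
u(g) = -98*g (u(g) = (-1 - 6*8)*(g + g) = (-1 - 48)*(2*g) = -98*g)
(4511327 + 4425055)/(-4279190 + u(1635)) = (4511327 + 4425055)/(-4279190 - 98*1635) = 8936382/(-4279190 - 160230) = 8936382/(-4439420) = 8936382*(-1/4439420) = -4468191/2219710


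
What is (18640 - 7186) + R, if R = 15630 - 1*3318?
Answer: 23766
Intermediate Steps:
R = 12312 (R = 15630 - 3318 = 12312)
(18640 - 7186) + R = (18640 - 7186) + 12312 = 11454 + 12312 = 23766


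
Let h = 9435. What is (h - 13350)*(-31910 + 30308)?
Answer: 6271830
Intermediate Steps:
(h - 13350)*(-31910 + 30308) = (9435 - 13350)*(-31910 + 30308) = -3915*(-1602) = 6271830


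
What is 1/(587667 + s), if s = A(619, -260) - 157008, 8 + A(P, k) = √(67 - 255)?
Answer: 430651/185460283989 - 2*I*√47/185460283989 ≈ 2.3221e-6 - 7.3931e-11*I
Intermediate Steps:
A(P, k) = -8 + 2*I*√47 (A(P, k) = -8 + √(67 - 255) = -8 + √(-188) = -8 + 2*I*√47)
s = -157016 + 2*I*√47 (s = (-8 + 2*I*√47) - 157008 = -157016 + 2*I*√47 ≈ -1.5702e+5 + 13.711*I)
1/(587667 + s) = 1/(587667 + (-157016 + 2*I*√47)) = 1/(430651 + 2*I*√47)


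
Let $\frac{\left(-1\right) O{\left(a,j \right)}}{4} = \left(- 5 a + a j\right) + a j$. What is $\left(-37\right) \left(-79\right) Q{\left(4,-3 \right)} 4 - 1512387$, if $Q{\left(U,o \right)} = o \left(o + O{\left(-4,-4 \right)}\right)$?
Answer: $5888649$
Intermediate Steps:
$O{\left(a,j \right)} = 20 a - 8 a j$ ($O{\left(a,j \right)} = - 4 \left(\left(- 5 a + a j\right) + a j\right) = - 4 \left(- 5 a + 2 a j\right) = 20 a - 8 a j$)
$Q{\left(U,o \right)} = o \left(-208 + o\right)$ ($Q{\left(U,o \right)} = o \left(o + 4 \left(-4\right) \left(5 - -8\right)\right) = o \left(o + 4 \left(-4\right) \left(5 + 8\right)\right) = o \left(o + 4 \left(-4\right) 13\right) = o \left(o - 208\right) = o \left(-208 + o\right)$)
$\left(-37\right) \left(-79\right) Q{\left(4,-3 \right)} 4 - 1512387 = \left(-37\right) \left(-79\right) - 3 \left(-208 - 3\right) 4 - 1512387 = 2923 \left(-3\right) \left(-211\right) 4 - 1512387 = 2923 \cdot 633 \cdot 4 - 1512387 = 2923 \cdot 2532 - 1512387 = 7401036 - 1512387 = 5888649$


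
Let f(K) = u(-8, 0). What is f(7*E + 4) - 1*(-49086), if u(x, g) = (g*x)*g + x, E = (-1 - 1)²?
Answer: 49078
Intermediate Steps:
E = 4 (E = (-2)² = 4)
u(x, g) = x + x*g² (u(x, g) = x*g² + x = x + x*g²)
f(K) = -8 (f(K) = -8*(1 + 0²) = -8*(1 + 0) = -8*1 = -8)
f(7*E + 4) - 1*(-49086) = -8 - 1*(-49086) = -8 + 49086 = 49078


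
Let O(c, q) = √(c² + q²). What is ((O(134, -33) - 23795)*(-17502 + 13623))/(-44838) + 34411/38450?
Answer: -98539528662/47889475 + 431*√19045/4982 ≈ -2045.7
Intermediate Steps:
((O(134, -33) - 23795)*(-17502 + 13623))/(-44838) + 34411/38450 = ((√(134² + (-33)²) - 23795)*(-17502 + 13623))/(-44838) + 34411/38450 = ((√(17956 + 1089) - 23795)*(-3879))*(-1/44838) + 34411*(1/38450) = ((√19045 - 23795)*(-3879))*(-1/44838) + 34411/38450 = ((-23795 + √19045)*(-3879))*(-1/44838) + 34411/38450 = (92300805 - 3879*√19045)*(-1/44838) + 34411/38450 = (-10255645/4982 + 431*√19045/4982) + 34411/38450 = -98539528662/47889475 + 431*√19045/4982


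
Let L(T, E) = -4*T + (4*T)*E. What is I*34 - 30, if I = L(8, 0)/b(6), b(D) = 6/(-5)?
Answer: 2630/3 ≈ 876.67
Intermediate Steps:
L(T, E) = -4*T + 4*E*T
b(D) = -6/5 (b(D) = 6*(-⅕) = -6/5)
I = 80/3 (I = (4*8*(-1 + 0))/(-6/5) = (4*8*(-1))*(-⅚) = -32*(-⅚) = 80/3 ≈ 26.667)
I*34 - 30 = (80/3)*34 - 30 = 2720/3 - 30 = 2630/3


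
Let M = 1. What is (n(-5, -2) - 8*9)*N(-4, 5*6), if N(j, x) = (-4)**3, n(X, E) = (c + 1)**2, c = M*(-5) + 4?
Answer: 4608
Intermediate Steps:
c = -1 (c = 1*(-5) + 4 = -5 + 4 = -1)
n(X, E) = 0 (n(X, E) = (-1 + 1)**2 = 0**2 = 0)
N(j, x) = -64
(n(-5, -2) - 8*9)*N(-4, 5*6) = (0 - 8*9)*(-64) = (0 - 72)*(-64) = -72*(-64) = 4608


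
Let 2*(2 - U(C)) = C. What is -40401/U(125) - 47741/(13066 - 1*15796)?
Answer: 226366121/330330 ≈ 685.27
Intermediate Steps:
U(C) = 2 - C/2
-40401/U(125) - 47741/(13066 - 1*15796) = -40401/(2 - ½*125) - 47741/(13066 - 1*15796) = -40401/(2 - 125/2) - 47741/(13066 - 15796) = -40401/(-121/2) - 47741/(-2730) = -40401*(-2/121) - 47741*(-1/2730) = 80802/121 + 47741/2730 = 226366121/330330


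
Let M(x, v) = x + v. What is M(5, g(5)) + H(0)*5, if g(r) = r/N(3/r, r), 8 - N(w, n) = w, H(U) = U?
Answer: 210/37 ≈ 5.6757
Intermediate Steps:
N(w, n) = 8 - w
g(r) = r/(8 - 3/r)
M(x, v) = v + x
M(5, g(5)) + H(0)*5 = (5²/(-3 + 8*5) + 5) + 0*5 = (25/(-3 + 40) + 5) + 0 = (25/37 + 5) + 0 = 210/37 + 0 = 210/37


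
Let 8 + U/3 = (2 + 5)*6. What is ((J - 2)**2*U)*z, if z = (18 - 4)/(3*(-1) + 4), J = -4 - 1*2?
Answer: 91392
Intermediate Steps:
J = -6 (J = -4 - 2 = -6)
U = 102 (U = -24 + 3*((2 + 5)*6) = -24 + 3*(7*6) = -24 + 3*42 = -24 + 126 = 102)
z = 14 (z = 14/(-3 + 4) = 14/1 = 14*1 = 14)
((J - 2)**2*U)*z = ((-6 - 2)**2*102)*14 = ((-8)**2*102)*14 = (64*102)*14 = 6528*14 = 91392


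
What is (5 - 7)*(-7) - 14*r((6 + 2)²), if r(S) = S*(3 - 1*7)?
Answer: 3598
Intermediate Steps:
r(S) = -4*S (r(S) = S*(3 - 7) = S*(-4) = -4*S)
(5 - 7)*(-7) - 14*r((6 + 2)²) = (5 - 7)*(-7) - (-56)*(6 + 2)² = -2*(-7) - (-56)*8² = 14 - (-56)*64 = 14 - 14*(-256) = 14 + 3584 = 3598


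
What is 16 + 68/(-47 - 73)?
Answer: 463/30 ≈ 15.433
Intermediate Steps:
16 + 68/(-47 - 73) = 16 + 68/(-120) = 16 - 1/120*68 = 16 - 17/30 = 463/30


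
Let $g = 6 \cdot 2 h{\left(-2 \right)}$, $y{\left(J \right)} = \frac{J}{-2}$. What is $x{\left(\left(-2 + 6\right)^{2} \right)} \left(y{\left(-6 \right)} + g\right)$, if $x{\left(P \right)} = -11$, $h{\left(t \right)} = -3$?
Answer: $363$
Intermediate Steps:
$y{\left(J \right)} = - \frac{J}{2}$ ($y{\left(J \right)} = J \left(- \frac{1}{2}\right) = - \frac{J}{2}$)
$g = -36$ ($g = 6 \cdot 2 \left(-3\right) = 12 \left(-3\right) = -36$)
$x{\left(\left(-2 + 6\right)^{2} \right)} \left(y{\left(-6 \right)} + g\right) = - 11 \left(\left(- \frac{1}{2}\right) \left(-6\right) - 36\right) = - 11 \left(3 - 36\right) = \left(-11\right) \left(-33\right) = 363$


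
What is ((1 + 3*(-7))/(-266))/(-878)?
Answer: -5/58387 ≈ -8.5635e-5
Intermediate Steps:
((1 + 3*(-7))/(-266))/(-878) = ((1 - 21)*(-1/266))*(-1/878) = -20*(-1/266)*(-1/878) = (10/133)*(-1/878) = -5/58387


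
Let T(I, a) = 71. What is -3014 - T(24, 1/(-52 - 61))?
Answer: -3085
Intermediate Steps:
-3014 - T(24, 1/(-52 - 61)) = -3014 - 1*71 = -3014 - 71 = -3085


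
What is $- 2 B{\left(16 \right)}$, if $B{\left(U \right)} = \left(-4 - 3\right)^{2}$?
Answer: $-98$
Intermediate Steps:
$B{\left(U \right)} = 49$ ($B{\left(U \right)} = \left(-7\right)^{2} = 49$)
$- 2 B{\left(16 \right)} = \left(-2\right) 49 = -98$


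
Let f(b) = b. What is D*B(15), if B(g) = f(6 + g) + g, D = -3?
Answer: -108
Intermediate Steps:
B(g) = 6 + 2*g (B(g) = (6 + g) + g = 6 + 2*g)
D*B(15) = -3*(6 + 2*15) = -3*(6 + 30) = -3*36 = -108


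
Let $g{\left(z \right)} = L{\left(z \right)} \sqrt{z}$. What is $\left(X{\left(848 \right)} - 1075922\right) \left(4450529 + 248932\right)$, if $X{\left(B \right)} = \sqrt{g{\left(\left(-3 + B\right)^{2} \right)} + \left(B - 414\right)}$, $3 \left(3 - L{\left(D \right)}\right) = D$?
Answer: $-5056253478042 + 1566487 i \sqrt{1810026654} \approx -5.0563 \cdot 10^{12} + 6.6645 \cdot 10^{10} i$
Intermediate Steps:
$L{\left(D \right)} = 3 - \frac{D}{3}$
$g{\left(z \right)} = \sqrt{z} \left(3 - \frac{z}{3}\right)$ ($g{\left(z \right)} = \left(3 - \frac{z}{3}\right) \sqrt{z} = \sqrt{z} \left(3 - \frac{z}{3}\right)$)
$X{\left(B \right)} = \sqrt{-414 + B + \frac{\sqrt{\left(-3 + B\right)^{2}} \left(9 - \left(-3 + B\right)^{2}\right)}{3}}$ ($X{\left(B \right)} = \sqrt{\frac{\sqrt{\left(-3 + B\right)^{2}} \left(9 - \left(-3 + B\right)^{2}\right)}{3} + \left(B - 414\right)} = \sqrt{\frac{\sqrt{\left(-3 + B\right)^{2}} \left(9 - \left(-3 + B\right)^{2}\right)}{3} + \left(-414 + B\right)} = \sqrt{-414 + B + \frac{\sqrt{\left(-3 + B\right)^{2}} \left(9 - \left(-3 + B\right)^{2}\right)}{3}}$)
$\left(X{\left(848 \right)} - 1075922\right) \left(4450529 + 248932\right) = \left(\frac{\sqrt{3} \sqrt{-1242 + 3 \cdot 848 - \sqrt{\left(-3 + 848\right)^{2}} \left(-9 + \left(-3 + 848\right)^{2}\right)}}{3} - 1075922\right) \left(4450529 + 248932\right) = \left(\frac{\sqrt{3} \sqrt{-1242 + 2544 - \sqrt{845^{2}} \left(-9 + 845^{2}\right)}}{3} - 1075922\right) 4699461 = \left(\frac{\sqrt{3} \sqrt{-1242 + 2544 - \sqrt{714025} \left(-9 + 714025\right)}}{3} - 1075922\right) 4699461 = \left(\frac{\sqrt{3} \sqrt{-1242 + 2544 - 845 \cdot 714016}}{3} - 1075922\right) 4699461 = \left(\frac{\sqrt{3} \sqrt{-1242 + 2544 - 603343520}}{3} - 1075922\right) 4699461 = \left(\frac{\sqrt{3} \sqrt{-603342218}}{3} - 1075922\right) 4699461 = \left(\frac{\sqrt{3} i \sqrt{603342218}}{3} - 1075922\right) 4699461 = \left(\frac{i \sqrt{1810026654}}{3} - 1075922\right) 4699461 = \left(-1075922 + \frac{i \sqrt{1810026654}}{3}\right) 4699461 = -5056253478042 + 1566487 i \sqrt{1810026654}$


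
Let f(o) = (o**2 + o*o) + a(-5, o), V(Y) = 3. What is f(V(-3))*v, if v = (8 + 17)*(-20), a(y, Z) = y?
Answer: -6500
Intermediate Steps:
f(o) = -5 + 2*o**2 (f(o) = (o**2 + o*o) - 5 = (o**2 + o**2) - 5 = 2*o**2 - 5 = -5 + 2*o**2)
v = -500 (v = 25*(-20) = -500)
f(V(-3))*v = (-5 + 2*3**2)*(-500) = (-5 + 2*9)*(-500) = (-5 + 18)*(-500) = 13*(-500) = -6500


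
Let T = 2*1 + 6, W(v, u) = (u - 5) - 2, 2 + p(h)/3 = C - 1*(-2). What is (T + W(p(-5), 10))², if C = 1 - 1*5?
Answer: 121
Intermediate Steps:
C = -4 (C = 1 - 5 = -4)
p(h) = -12 (p(h) = -6 + 3*(-4 - 1*(-2)) = -6 + 3*(-4 + 2) = -6 + 3*(-2) = -6 - 6 = -12)
W(v, u) = -7 + u (W(v, u) = (-5 + u) - 2 = -7 + u)
T = 8 (T = 2 + 6 = 8)
(T + W(p(-5), 10))² = (8 + (-7 + 10))² = (8 + 3)² = 11² = 121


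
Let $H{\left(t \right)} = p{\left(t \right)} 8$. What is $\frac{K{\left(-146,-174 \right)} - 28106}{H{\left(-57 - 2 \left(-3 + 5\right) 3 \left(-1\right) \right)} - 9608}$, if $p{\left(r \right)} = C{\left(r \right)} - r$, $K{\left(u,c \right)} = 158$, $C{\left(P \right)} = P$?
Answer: $\frac{6987}{2402} \approx 2.9088$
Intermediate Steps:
$p{\left(r \right)} = 0$ ($p{\left(r \right)} = r - r = 0$)
$H{\left(t \right)} = 0$ ($H{\left(t \right)} = 0 \cdot 8 = 0$)
$\frac{K{\left(-146,-174 \right)} - 28106}{H{\left(-57 - 2 \left(-3 + 5\right) 3 \left(-1\right) \right)} - 9608} = \frac{158 - 28106}{0 - 9608} = - \frac{27948}{-9608} = \left(-27948\right) \left(- \frac{1}{9608}\right) = \frac{6987}{2402}$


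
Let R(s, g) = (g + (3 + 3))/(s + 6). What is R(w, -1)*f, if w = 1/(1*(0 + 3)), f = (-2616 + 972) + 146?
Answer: -22470/19 ≈ -1182.6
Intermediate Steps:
f = -1498 (f = -1644 + 146 = -1498)
w = ⅓ (w = 1/(1*3) = 1/3 = ⅓ ≈ 0.33333)
R(s, g) = (6 + g)/(6 + s) (R(s, g) = (g + 6)/(6 + s) = (6 + g)/(6 + s))
R(w, -1)*f = ((6 - 1)/(6 + ⅓))*(-1498) = (5/(19/3))*(-1498) = ((3/19)*5)*(-1498) = (15/19)*(-1498) = -22470/19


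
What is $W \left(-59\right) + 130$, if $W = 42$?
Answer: $-2348$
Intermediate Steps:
$W \left(-59\right) + 130 = 42 \left(-59\right) + 130 = -2478 + 130 = -2348$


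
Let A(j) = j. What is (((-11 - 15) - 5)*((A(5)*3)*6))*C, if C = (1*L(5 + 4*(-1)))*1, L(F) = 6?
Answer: -16740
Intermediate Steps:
C = 6 (C = (1*6)*1 = 6*1 = 6)
(((-11 - 15) - 5)*((A(5)*3)*6))*C = (((-11 - 15) - 5)*((5*3)*6))*6 = ((-26 - 5)*(15*6))*6 = -31*90*6 = -2790*6 = -16740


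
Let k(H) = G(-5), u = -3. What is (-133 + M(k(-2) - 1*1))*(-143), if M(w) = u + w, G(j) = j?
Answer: 20306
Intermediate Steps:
k(H) = -5
M(w) = -3 + w
(-133 + M(k(-2) - 1*1))*(-143) = (-133 + (-3 + (-5 - 1*1)))*(-143) = (-133 + (-3 + (-5 - 1)))*(-143) = (-133 + (-3 - 6))*(-143) = (-133 - 9)*(-143) = -142*(-143) = 20306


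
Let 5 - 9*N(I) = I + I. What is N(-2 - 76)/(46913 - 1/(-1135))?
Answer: 26105/68459472 ≈ 0.00038132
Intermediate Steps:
N(I) = 5/9 - 2*I/9 (N(I) = 5/9 - (I + I)/9 = 5/9 - 2*I/9)
N(-2 - 76)/(46913 - 1/(-1135)) = (5/9 - 2*(-2 - 76)/9)/(46913 - 1/(-1135)) = (5/9 - 2/9*(-78))/(46913 - 1*(-1/1135)) = (5/9 + 52/3)/(46913 + 1/1135) = 161/(9*(53246256/1135)) = (161/9)*(1135/53246256) = 26105/68459472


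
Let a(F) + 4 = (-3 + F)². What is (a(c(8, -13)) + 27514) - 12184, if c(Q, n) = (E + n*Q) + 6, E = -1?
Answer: 25730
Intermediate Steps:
c(Q, n) = 5 + Q*n (c(Q, n) = (-1 + n*Q) + 6 = (-1 + Q*n) + 6 = 5 + Q*n)
a(F) = -4 + (-3 + F)²
(a(c(8, -13)) + 27514) - 12184 = ((-4 + (-3 + (5 + 8*(-13)))²) + 27514) - 12184 = ((-4 + (-3 + (5 - 104))²) + 27514) - 12184 = ((-4 + (-3 - 99)²) + 27514) - 12184 = ((-4 + (-102)²) + 27514) - 12184 = ((-4 + 10404) + 27514) - 12184 = (10400 + 27514) - 12184 = 37914 - 12184 = 25730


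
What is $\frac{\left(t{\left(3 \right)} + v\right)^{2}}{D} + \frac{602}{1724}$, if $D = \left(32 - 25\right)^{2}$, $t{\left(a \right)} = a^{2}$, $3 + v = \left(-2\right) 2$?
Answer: $\frac{18197}{42238} \approx 0.43082$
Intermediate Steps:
$v = -7$ ($v = -3 - 4 = -7$)
$D = 49$ ($D = 7^{2} = 49$)
$\frac{\left(t{\left(3 \right)} + v\right)^{2}}{D} + \frac{602}{1724} = \frac{\left(3^{2} - 7\right)^{2}}{49} + \frac{602}{1724} = \left(9 - 7\right)^{2} \cdot \frac{1}{49} + 602 \cdot \frac{1}{1724} = 2^{2} \cdot \frac{1}{49} + \frac{301}{862} = 4 \cdot \frac{1}{49} + \frac{301}{862} = \frac{4}{49} + \frac{301}{862} = \frac{18197}{42238}$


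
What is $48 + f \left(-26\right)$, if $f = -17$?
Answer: $490$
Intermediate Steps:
$48 + f \left(-26\right) = 48 - -442 = 48 + 442 = 490$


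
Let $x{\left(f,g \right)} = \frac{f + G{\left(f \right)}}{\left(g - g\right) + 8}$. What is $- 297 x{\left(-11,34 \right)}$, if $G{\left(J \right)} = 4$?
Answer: $\frac{2079}{8} \approx 259.88$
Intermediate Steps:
$x{\left(f,g \right)} = \frac{1}{2} + \frac{f}{8}$ ($x{\left(f,g \right)} = \frac{f + 4}{\left(g - g\right) + 8} = \frac{4 + f}{0 + 8} = \frac{4 + f}{8} = \left(4 + f\right) \frac{1}{8} = \frac{1}{2} + \frac{f}{8}$)
$- 297 x{\left(-11,34 \right)} = - 297 \left(\frac{1}{2} + \frac{1}{8} \left(-11\right)\right) = - 297 \left(\frac{1}{2} - \frac{11}{8}\right) = \left(-297\right) \left(- \frac{7}{8}\right) = \frac{2079}{8}$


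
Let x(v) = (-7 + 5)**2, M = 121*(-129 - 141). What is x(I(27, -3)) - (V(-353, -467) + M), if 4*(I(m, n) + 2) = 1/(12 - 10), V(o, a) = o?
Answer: 33027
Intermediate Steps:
M = -32670 (M = 121*(-270) = -32670)
I(m, n) = -15/8 (I(m, n) = -2 + 1/(4*(12 - 10)) = -2 + (1/4)/2 = -2 + (1/4)*(1/2) = -2 + 1/8 = -15/8)
x(v) = 4 (x(v) = (-2)**2 = 4)
x(I(27, -3)) - (V(-353, -467) + M) = 4 - (-353 - 32670) = 4 - 1*(-33023) = 4 + 33023 = 33027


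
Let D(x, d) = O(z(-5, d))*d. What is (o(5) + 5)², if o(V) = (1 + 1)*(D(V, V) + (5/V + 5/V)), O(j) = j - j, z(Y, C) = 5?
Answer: 81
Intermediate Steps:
O(j) = 0
D(x, d) = 0 (D(x, d) = 0*d = 0)
o(V) = 20/V (o(V) = (1 + 1)*(0 + (5/V + 5/V)) = 2*(0 + 10/V) = 2*(10/V) = 20/V)
(o(5) + 5)² = (20/5 + 5)² = (20*(⅕) + 5)² = (4 + 5)² = 9² = 81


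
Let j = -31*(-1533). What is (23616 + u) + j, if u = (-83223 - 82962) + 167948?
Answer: 72902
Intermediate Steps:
u = 1763 (u = -166185 + 167948 = 1763)
j = 47523
(23616 + u) + j = (23616 + 1763) + 47523 = 25379 + 47523 = 72902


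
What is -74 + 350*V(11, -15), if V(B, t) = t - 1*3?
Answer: -6374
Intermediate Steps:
V(B, t) = -3 + t (V(B, t) = t - 3 = -3 + t)
-74 + 350*V(11, -15) = -74 + 350*(-3 - 15) = -74 + 350*(-18) = -74 - 6300 = -6374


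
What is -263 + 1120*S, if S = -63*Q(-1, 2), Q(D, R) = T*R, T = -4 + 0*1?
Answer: 564217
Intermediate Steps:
T = -4 (T = -4 + 0 = -4)
Q(D, R) = -4*R
S = 504 (S = -(-252)*2 = -63*(-8) = 504)
-263 + 1120*S = -263 + 1120*504 = -263 + 564480 = 564217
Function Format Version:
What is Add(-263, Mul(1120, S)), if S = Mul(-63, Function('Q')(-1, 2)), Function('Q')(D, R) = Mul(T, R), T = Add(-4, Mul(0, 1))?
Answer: 564217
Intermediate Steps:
T = -4 (T = Add(-4, 0) = -4)
Function('Q')(D, R) = Mul(-4, R)
S = 504 (S = Mul(-63, Mul(-4, 2)) = Mul(-63, -8) = 504)
Add(-263, Mul(1120, S)) = Add(-263, Mul(1120, 504)) = Add(-263, 564480) = 564217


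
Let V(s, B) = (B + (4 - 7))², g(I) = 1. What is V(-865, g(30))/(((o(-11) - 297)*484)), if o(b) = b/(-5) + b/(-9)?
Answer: -45/1598531 ≈ -2.8151e-5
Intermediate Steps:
o(b) = -14*b/45 (o(b) = b*(-⅕) + b*(-⅑) = -b/5 - b/9 = -14*b/45)
V(s, B) = (-3 + B)² (V(s, B) = (B - 3)² = (-3 + B)²)
V(-865, g(30))/(((o(-11) - 297)*484)) = (-3 + 1)²/(((-14/45*(-11) - 297)*484)) = (-2)²/(((154/45 - 297)*484)) = 4/((-13211/45*484)) = 4/(-6394124/45) = 4*(-45/6394124) = -45/1598531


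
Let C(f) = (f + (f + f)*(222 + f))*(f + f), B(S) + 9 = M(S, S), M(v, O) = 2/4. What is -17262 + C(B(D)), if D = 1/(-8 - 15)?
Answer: 44584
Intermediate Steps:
M(v, O) = ½ (M(v, O) = 2*(¼) = ½)
D = -1/23 (D = 1/(-23) = -1/23 ≈ -0.043478)
B(S) = -17/2 (B(S) = -9 + ½ = -17/2)
C(f) = 2*f*(f + 2*f*(222 + f)) (C(f) = (f + (2*f)*(222 + f))*(2*f) = (f + 2*f*(222 + f))*(2*f) = 2*f*(f + 2*f*(222 + f)))
-17262 + C(B(D)) = -17262 + (-17/2)²*(890 + 4*(-17/2)) = -17262 + 289*(890 - 34)/4 = -17262 + (289/4)*856 = -17262 + 61846 = 44584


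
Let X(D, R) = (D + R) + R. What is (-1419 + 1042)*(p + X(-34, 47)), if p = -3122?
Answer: 1154374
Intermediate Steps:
X(D, R) = D + 2*R
(-1419 + 1042)*(p + X(-34, 47)) = (-1419 + 1042)*(-3122 + (-34 + 2*47)) = -377*(-3122 + (-34 + 94)) = -377*(-3122 + 60) = -377*(-3062) = 1154374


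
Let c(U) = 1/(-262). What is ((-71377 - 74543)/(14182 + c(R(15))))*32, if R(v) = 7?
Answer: -407797760/1238561 ≈ -329.25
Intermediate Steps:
c(U) = -1/262
((-71377 - 74543)/(14182 + c(R(15))))*32 = ((-71377 - 74543)/(14182 - 1/262))*32 = -145920/3715683/262*32 = -145920*262/3715683*32 = -12743680/1238561*32 = -407797760/1238561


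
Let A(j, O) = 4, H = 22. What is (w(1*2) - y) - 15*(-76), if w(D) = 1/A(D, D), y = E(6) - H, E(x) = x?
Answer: 4625/4 ≈ 1156.3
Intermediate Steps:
y = -16 (y = 6 - 1*22 = 6 - 22 = -16)
w(D) = 1/4
(w(1*2) - y) - 15*(-76) = (1/4 - 1*(-16)) - 15*(-76) = (1/4 + 16) + 1140 = 65/4 + 1140 = 4625/4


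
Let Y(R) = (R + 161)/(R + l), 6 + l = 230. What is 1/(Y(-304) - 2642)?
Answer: -80/211217 ≈ -0.00037876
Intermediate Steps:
l = 224 (l = -6 + 230 = 224)
Y(R) = (161 + R)/(224 + R) (Y(R) = (R + 161)/(R + 224) = (161 + R)/(224 + R))
1/(Y(-304) - 2642) = 1/((161 - 304)/(224 - 304) - 2642) = 1/(-143/(-80) - 2642) = 1/(-1/80*(-143) - 2642) = 1/(143/80 - 2642) = 1/(-211217/80) = -80/211217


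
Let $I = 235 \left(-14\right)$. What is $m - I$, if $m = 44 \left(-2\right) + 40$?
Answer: $3242$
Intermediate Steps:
$m = -48$ ($m = -88 + 40 = -48$)
$I = -3290$
$m - I = -48 - -3290 = -48 + 3290 = 3242$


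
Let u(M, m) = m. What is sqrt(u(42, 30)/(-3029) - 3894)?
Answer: 2*I*sqrt(8931730431)/3029 ≈ 62.402*I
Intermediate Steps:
sqrt(u(42, 30)/(-3029) - 3894) = sqrt(30/(-3029) - 3894) = sqrt(30*(-1/3029) - 3894) = sqrt(-30/3029 - 3894) = sqrt(-11794956/3029) = 2*I*sqrt(8931730431)/3029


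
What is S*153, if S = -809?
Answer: -123777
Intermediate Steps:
S*153 = -809*153 = -123777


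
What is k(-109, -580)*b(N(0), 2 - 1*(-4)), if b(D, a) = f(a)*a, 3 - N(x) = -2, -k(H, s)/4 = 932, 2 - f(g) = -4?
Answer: -134208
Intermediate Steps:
f(g) = 6 (f(g) = 2 - 1*(-4) = 2 + 4 = 6)
k(H, s) = -3728 (k(H, s) = -4*932 = -3728)
N(x) = 5 (N(x) = 3 - 1*(-2) = 3 + 2 = 5)
b(D, a) = 6*a
k(-109, -580)*b(N(0), 2 - 1*(-4)) = -22368*(2 - 1*(-4)) = -22368*(2 + 4) = -22368*6 = -3728*36 = -134208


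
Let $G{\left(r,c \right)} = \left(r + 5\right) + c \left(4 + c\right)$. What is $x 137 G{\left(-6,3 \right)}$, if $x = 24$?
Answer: $65760$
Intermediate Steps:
$G{\left(r,c \right)} = 5 + r + c \left(4 + c\right)$ ($G{\left(r,c \right)} = \left(5 + r\right) + c \left(4 + c\right) = 5 + r + c \left(4 + c\right)$)
$x 137 G{\left(-6,3 \right)} = 24 \cdot 137 \left(5 - 6 + 3^{2} + 4 \cdot 3\right) = 3288 \left(5 - 6 + 9 + 12\right) = 3288 \cdot 20 = 65760$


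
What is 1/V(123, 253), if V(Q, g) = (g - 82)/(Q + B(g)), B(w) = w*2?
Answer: 629/171 ≈ 3.6784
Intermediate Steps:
B(w) = 2*w
V(Q, g) = (-82 + g)/(Q + 2*g) (V(Q, g) = (g - 82)/(Q + 2*g) = (-82 + g)/(Q + 2*g))
1/V(123, 253) = 1/((-82 + 253)/(123 + 2*253)) = 1/(171/(123 + 506)) = 1/(171/629) = 629/171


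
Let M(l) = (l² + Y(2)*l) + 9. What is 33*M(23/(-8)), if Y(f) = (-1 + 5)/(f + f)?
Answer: 30393/64 ≈ 474.89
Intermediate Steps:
Y(f) = 2/f (Y(f) = 4/((2*f)) = 4*(1/(2*f)) = 2/f)
M(l) = 9 + l + l² (M(l) = (l² + (2/2)*l) + 9 = (l² + (2*(½))*l) + 9 = (l² + 1*l) + 9 = (l² + l) + 9 = (l + l²) + 9 = 9 + l + l²)
33*M(23/(-8)) = 33*(9 + 23/(-8) + (23/(-8))²) = 33*(9 + 23*(-⅛) + (23*(-⅛))²) = 33*(9 - 23/8 + (-23/8)²) = 33*(9 - 23/8 + 529/64) = 33*(921/64) = 30393/64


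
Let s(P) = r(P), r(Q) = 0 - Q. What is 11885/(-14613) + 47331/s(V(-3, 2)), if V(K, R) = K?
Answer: 230537416/14613 ≈ 15776.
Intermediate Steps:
r(Q) = -Q
s(P) = -P
11885/(-14613) + 47331/s(V(-3, 2)) = 11885/(-14613) + 47331/((-1*(-3))) = 11885*(-1/14613) + 47331/3 = -11885/14613 + 47331*(1/3) = -11885/14613 + 15777 = 230537416/14613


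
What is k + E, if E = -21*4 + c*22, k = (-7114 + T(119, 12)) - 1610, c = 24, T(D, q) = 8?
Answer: -8272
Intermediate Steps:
k = -8716 (k = (-7114 + 8) - 1610 = -7106 - 1610 = -8716)
E = 444 (E = -21*4 + 24*22 = -84 + 528 = 444)
k + E = -8716 + 444 = -8272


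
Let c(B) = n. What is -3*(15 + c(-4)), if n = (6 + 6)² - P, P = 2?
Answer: -471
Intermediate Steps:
n = 142 (n = (6 + 6)² - 1*2 = 12² - 2 = 144 - 2 = 142)
c(B) = 142
-3*(15 + c(-4)) = -3*(15 + 142) = -3*157 = -471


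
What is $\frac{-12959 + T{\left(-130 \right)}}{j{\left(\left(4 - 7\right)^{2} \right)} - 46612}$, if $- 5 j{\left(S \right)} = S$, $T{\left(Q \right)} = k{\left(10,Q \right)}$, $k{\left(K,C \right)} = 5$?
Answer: $\frac{64770}{233069} \approx 0.2779$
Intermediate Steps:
$T{\left(Q \right)} = 5$
$j{\left(S \right)} = - \frac{S}{5}$
$\frac{-12959 + T{\left(-130 \right)}}{j{\left(\left(4 - 7\right)^{2} \right)} - 46612} = \frac{-12959 + 5}{- \frac{\left(4 - 7\right)^{2}}{5} - 46612} = - \frac{12954}{- \frac{\left(-3\right)^{2}}{5} - 46612} = - \frac{12954}{\left(- \frac{1}{5}\right) 9 - 46612} = - \frac{12954}{- \frac{9}{5} - 46612} = - \frac{12954}{- \frac{233069}{5}} = \left(-12954\right) \left(- \frac{5}{233069}\right) = \frac{64770}{233069}$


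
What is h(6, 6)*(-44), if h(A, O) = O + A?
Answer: -528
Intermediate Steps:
h(A, O) = A + O
h(6, 6)*(-44) = (6 + 6)*(-44) = 12*(-44) = -528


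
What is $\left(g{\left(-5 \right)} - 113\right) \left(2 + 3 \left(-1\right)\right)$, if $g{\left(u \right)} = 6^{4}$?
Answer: $-1183$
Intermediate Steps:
$g{\left(u \right)} = 1296$
$\left(g{\left(-5 \right)} - 113\right) \left(2 + 3 \left(-1\right)\right) = \left(1296 - 113\right) \left(2 + 3 \left(-1\right)\right) = 1183 \left(2 - 3\right) = 1183 \left(-1\right) = -1183$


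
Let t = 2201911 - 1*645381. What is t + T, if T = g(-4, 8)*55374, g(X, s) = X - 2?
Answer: 1224286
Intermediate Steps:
g(X, s) = -2 + X
T = -332244 (T = (-2 - 4)*55374 = -6*55374 = -332244)
t = 1556530 (t = 2201911 - 645381 = 1556530)
t + T = 1556530 - 332244 = 1224286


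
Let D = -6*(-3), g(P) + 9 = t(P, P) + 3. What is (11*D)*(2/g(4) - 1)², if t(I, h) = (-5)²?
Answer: 57222/361 ≈ 158.51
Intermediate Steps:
t(I, h) = 25
g(P) = 19 (g(P) = -9 + (25 + 3) = -9 + 28 = 19)
D = 18
(11*D)*(2/g(4) - 1)² = (11*18)*(2/19 - 1)² = 198*(2*(1/19) - 1)² = 198*(2/19 - 1)² = 198*(-17/19)² = 198*(289/361) = 57222/361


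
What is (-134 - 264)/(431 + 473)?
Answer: -199/452 ≈ -0.44027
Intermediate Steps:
(-134 - 264)/(431 + 473) = -398/904 = -398*1/904 = -199/452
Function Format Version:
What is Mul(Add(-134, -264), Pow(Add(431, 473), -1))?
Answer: Rational(-199, 452) ≈ -0.44027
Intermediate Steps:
Mul(Add(-134, -264), Pow(Add(431, 473), -1)) = Mul(-398, Pow(904, -1)) = Mul(-398, Rational(1, 904)) = Rational(-199, 452)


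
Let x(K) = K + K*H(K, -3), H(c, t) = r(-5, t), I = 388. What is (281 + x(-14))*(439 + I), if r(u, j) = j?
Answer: 255543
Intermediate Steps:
H(c, t) = t
x(K) = -2*K (x(K) = K + K*(-3) = K - 3*K = -2*K)
(281 + x(-14))*(439 + I) = (281 - 2*(-14))*(439 + 388) = (281 + 28)*827 = 309*827 = 255543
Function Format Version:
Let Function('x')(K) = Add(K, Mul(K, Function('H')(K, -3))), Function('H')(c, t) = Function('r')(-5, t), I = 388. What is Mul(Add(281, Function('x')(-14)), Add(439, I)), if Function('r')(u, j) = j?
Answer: 255543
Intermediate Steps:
Function('H')(c, t) = t
Function('x')(K) = Mul(-2, K) (Function('x')(K) = Add(K, Mul(K, -3)) = Add(K, Mul(-3, K)) = Mul(-2, K))
Mul(Add(281, Function('x')(-14)), Add(439, I)) = Mul(Add(281, Mul(-2, -14)), Add(439, 388)) = Mul(Add(281, 28), 827) = Mul(309, 827) = 255543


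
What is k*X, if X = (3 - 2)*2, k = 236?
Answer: 472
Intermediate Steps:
X = 2 (X = 1*2 = 2)
k*X = 236*2 = 472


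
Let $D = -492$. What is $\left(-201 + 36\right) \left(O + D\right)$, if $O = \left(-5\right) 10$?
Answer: $89430$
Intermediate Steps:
$O = -50$
$\left(-201 + 36\right) \left(O + D\right) = \left(-201 + 36\right) \left(-50 - 492\right) = \left(-165\right) \left(-542\right) = 89430$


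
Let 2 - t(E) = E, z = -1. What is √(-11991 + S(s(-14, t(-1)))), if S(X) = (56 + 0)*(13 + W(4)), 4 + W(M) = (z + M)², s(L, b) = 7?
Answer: I*√10983 ≈ 104.8*I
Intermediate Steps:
t(E) = 2 - E
W(M) = -4 + (-1 + M)²
S(X) = 1008 (S(X) = (56 + 0)*(13 + (-4 + (-1 + 4)²)) = 56*(13 + (-4 + 3²)) = 56*(13 + (-4 + 9)) = 56*(13 + 5) = 56*18 = 1008)
√(-11991 + S(s(-14, t(-1)))) = √(-11991 + 1008) = √(-10983) = I*√10983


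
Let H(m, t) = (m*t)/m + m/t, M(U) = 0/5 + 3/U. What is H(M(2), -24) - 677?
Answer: -11217/16 ≈ -701.06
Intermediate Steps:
M(U) = 3/U (M(U) = 0*(1/5) + 3/U = 0 + 3/U = 3/U)
H(m, t) = t + m/t
H(M(2), -24) - 677 = (-24 + (3/2)/(-24)) - 677 = (-24 + (3*(1/2))*(-1/24)) - 677 = (-24 + (3/2)*(-1/24)) - 677 = (-24 - 1/16) - 677 = -385/16 - 677 = -11217/16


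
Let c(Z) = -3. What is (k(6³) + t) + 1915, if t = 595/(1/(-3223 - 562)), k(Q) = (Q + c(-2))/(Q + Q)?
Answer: -324022969/144 ≈ -2.2502e+6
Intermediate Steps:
k(Q) = (-3 + Q)/(2*Q) (k(Q) = (Q - 3)/(Q + Q) = (-3 + Q)/((2*Q)) = (-3 + Q)*(1/(2*Q)) = (-3 + Q)/(2*Q))
t = -2252075 (t = 595/(1/(-3785)) = 595/(-1/3785) = 595*(-3785) = -2252075)
(k(6³) + t) + 1915 = ((-3 + 6³)/(2*(6³)) - 2252075) + 1915 = ((½)*(-3 + 216)/216 - 2252075) + 1915 = ((½)*(1/216)*213 - 2252075) + 1915 = (71/144 - 2252075) + 1915 = -324298729/144 + 1915 = -324022969/144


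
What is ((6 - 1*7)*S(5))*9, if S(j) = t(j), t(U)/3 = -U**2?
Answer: 675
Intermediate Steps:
t(U) = -3*U**2 (t(U) = 3*(-U**2) = -3*U**2)
S(j) = -3*j**2
((6 - 1*7)*S(5))*9 = ((6 - 1*7)*(-3*5**2))*9 = ((6 - 7)*(-3*25))*9 = -1*(-75)*9 = 75*9 = 675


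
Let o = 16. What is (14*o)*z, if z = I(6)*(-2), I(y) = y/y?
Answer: -448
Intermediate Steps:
I(y) = 1
z = -2 (z = 1*(-2) = -2)
(14*o)*z = (14*16)*(-2) = 224*(-2) = -448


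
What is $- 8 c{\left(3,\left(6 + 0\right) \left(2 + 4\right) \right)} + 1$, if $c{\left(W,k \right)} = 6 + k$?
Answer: $-335$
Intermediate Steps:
$- 8 c{\left(3,\left(6 + 0\right) \left(2 + 4\right) \right)} + 1 = - 8 \left(6 + \left(6 + 0\right) \left(2 + 4\right)\right) + 1 = - 8 \left(6 + 6 \cdot 6\right) + 1 = - 8 \left(6 + 36\right) + 1 = \left(-8\right) 42 + 1 = -336 + 1 = -335$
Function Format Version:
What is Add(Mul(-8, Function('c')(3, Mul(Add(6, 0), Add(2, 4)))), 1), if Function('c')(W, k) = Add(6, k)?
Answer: -335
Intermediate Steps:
Add(Mul(-8, Function('c')(3, Mul(Add(6, 0), Add(2, 4)))), 1) = Add(Mul(-8, Add(6, Mul(Add(6, 0), Add(2, 4)))), 1) = Add(Mul(-8, Add(6, Mul(6, 6))), 1) = Add(Mul(-8, Add(6, 36)), 1) = Add(Mul(-8, 42), 1) = Add(-336, 1) = -335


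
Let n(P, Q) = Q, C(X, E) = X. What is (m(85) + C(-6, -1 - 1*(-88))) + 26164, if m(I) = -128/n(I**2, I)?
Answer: 2223302/85 ≈ 26157.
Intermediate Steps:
m(I) = -128/I
(m(85) + C(-6, -1 - 1*(-88))) + 26164 = (-128/85 - 6) + 26164 = -638/85 + 26164 = 2223302/85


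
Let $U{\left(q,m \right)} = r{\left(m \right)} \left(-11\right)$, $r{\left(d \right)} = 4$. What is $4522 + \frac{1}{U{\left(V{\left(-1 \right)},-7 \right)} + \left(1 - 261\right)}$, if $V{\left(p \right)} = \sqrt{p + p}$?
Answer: $\frac{1374687}{304} \approx 4522.0$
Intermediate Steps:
$V{\left(p \right)} = \sqrt{2} \sqrt{p}$ ($V{\left(p \right)} = \sqrt{2 p} = \sqrt{2} \sqrt{p}$)
$U{\left(q,m \right)} = -44$ ($U{\left(q,m \right)} = 4 \left(-11\right) = -44$)
$4522 + \frac{1}{U{\left(V{\left(-1 \right)},-7 \right)} + \left(1 - 261\right)} = 4522 + \frac{1}{-44 + \left(1 - 261\right)} = 4522 + \frac{1}{-44 - 260} = 4522 + \frac{1}{-304} = 4522 - \frac{1}{304} = \frac{1374687}{304}$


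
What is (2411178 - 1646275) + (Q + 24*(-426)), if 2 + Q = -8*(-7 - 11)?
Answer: 754821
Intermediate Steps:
Q = 142 (Q = -2 - 8*(-7 - 11) = -2 - 8*(-18) = -2 + 144 = 142)
(2411178 - 1646275) + (Q + 24*(-426)) = (2411178 - 1646275) + (142 + 24*(-426)) = 764903 + (142 - 10224) = 764903 - 10082 = 754821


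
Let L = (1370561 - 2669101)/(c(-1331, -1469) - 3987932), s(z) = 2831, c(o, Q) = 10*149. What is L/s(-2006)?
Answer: 649270/5642808651 ≈ 0.00011506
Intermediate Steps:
c(o, Q) = 1490
L = 649270/1993221 (L = (1370561 - 2669101)/(1490 - 3987932) = -1298540/(-3986442) = -1298540*(-1/3986442) = 649270/1993221 ≈ 0.32574)
L/s(-2006) = (649270/1993221)/2831 = (649270/1993221)*(1/2831) = 649270/5642808651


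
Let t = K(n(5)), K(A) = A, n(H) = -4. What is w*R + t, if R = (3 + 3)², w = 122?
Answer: 4388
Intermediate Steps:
R = 36 (R = 6² = 36)
t = -4
w*R + t = 122*36 - 4 = 4392 - 4 = 4388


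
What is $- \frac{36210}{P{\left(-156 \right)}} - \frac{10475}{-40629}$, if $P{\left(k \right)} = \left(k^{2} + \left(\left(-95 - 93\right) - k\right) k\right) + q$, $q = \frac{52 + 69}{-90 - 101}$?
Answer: $- \frac{222318637865}{227584440483} \approx -0.97686$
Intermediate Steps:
$q = - \frac{121}{191}$ ($q = \frac{121}{-191} = 121 \left(- \frac{1}{191}\right) = - \frac{121}{191} \approx -0.63351$)
$P{\left(k \right)} = - \frac{121}{191} + k^{2} + k \left(-188 - k\right)$ ($P{\left(k \right)} = \left(k^{2} + \left(\left(-95 - 93\right) - k\right) k\right) - \frac{121}{191} = \left(k^{2} + \left(-188 - k\right) k\right) - \frac{121}{191} = \left(k^{2} + k \left(-188 - k\right)\right) - \frac{121}{191} = - \frac{121}{191} + k^{2} + k \left(-188 - k\right)$)
$- \frac{36210}{P{\left(-156 \right)}} - \frac{10475}{-40629} = - \frac{36210}{- \frac{121}{191} - -29328} - \frac{10475}{-40629} = - \frac{36210}{- \frac{121}{191} + 29328} - - \frac{10475}{40629} = - \frac{36210}{\frac{5601527}{191}} + \frac{10475}{40629} = \left(-36210\right) \frac{191}{5601527} + \frac{10475}{40629} = - \frac{6916110}{5601527} + \frac{10475}{40629} = - \frac{222318637865}{227584440483}$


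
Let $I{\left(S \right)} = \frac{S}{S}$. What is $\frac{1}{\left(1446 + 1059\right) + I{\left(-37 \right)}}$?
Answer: $\frac{1}{2506} \approx 0.00039904$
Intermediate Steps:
$I{\left(S \right)} = 1$
$\frac{1}{\left(1446 + 1059\right) + I{\left(-37 \right)}} = \frac{1}{\left(1446 + 1059\right) + 1} = \frac{1}{2505 + 1} = \frac{1}{2506}$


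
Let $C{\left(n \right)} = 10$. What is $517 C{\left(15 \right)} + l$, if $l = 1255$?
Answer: $6425$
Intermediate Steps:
$517 C{\left(15 \right)} + l = 517 \cdot 10 + 1255 = 5170 + 1255 = 6425$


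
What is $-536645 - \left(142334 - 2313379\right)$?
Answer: $1634400$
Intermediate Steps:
$-536645 - \left(142334 - 2313379\right) = -536645 - -2171045 = -536645 + 2171045 = 1634400$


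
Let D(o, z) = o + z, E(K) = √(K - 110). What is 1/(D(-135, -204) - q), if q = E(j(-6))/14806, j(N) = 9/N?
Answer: -148629557208/50385419893735 + 14806*I*√446/50385419893735 ≈ -0.0029499 + 6.2058e-9*I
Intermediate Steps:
E(K) = √(-110 + K)
q = I*√446/29612 (q = √(-110 + 9/(-6))/14806 = √(-110 + 9*(-⅙))*(1/14806) = √(-110 - 3/2)*(1/14806) = √(-223/2)*(1/14806) = (I*√446/2)*(1/14806) = I*√446/29612 ≈ 0.00071318*I)
1/(D(-135, -204) - q) = 1/((-135 - 204) - I*√446/29612) = 1/(-339 - I*√446/29612)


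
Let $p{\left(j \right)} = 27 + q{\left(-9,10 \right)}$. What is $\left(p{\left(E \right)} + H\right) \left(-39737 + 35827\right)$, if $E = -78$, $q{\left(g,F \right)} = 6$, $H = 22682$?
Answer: $-88815650$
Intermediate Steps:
$p{\left(j \right)} = 33$ ($p{\left(j \right)} = 27 + 6 = 33$)
$\left(p{\left(E \right)} + H\right) \left(-39737 + 35827\right) = \left(33 + 22682\right) \left(-39737 + 35827\right) = 22715 \left(-3910\right) = -88815650$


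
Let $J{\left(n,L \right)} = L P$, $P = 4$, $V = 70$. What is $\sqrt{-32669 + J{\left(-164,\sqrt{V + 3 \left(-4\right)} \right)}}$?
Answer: $\sqrt{-32669 + 4 \sqrt{58}} \approx 180.66 i$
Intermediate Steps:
$J{\left(n,L \right)} = 4 L$ ($J{\left(n,L \right)} = L 4 = 4 L$)
$\sqrt{-32669 + J{\left(-164,\sqrt{V + 3 \left(-4\right)} \right)}} = \sqrt{-32669 + 4 \sqrt{70 + 3 \left(-4\right)}} = \sqrt{-32669 + 4 \sqrt{70 - 12}} = \sqrt{-32669 + 4 \sqrt{58}}$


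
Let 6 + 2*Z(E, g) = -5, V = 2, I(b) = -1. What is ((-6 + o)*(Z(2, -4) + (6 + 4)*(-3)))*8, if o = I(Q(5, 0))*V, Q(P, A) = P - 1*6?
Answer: 2272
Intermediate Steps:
Q(P, A) = -6 + P (Q(P, A) = P - 6 = -6 + P)
Z(E, g) = -11/2 (Z(E, g) = -3 + (1/2)*(-5) = -3 - 5/2 = -11/2)
o = -2 (o = -1*2 = -2)
((-6 + o)*(Z(2, -4) + (6 + 4)*(-3)))*8 = ((-6 - 2)*(-11/2 + (6 + 4)*(-3)))*8 = -8*(-11/2 + 10*(-3))*8 = -8*(-11/2 - 30)*8 = -8*(-71/2)*8 = 284*8 = 2272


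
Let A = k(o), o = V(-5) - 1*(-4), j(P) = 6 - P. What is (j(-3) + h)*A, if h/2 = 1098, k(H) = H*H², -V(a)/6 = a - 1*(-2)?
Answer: 23478840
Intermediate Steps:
V(a) = -12 - 6*a (V(a) = -6*(a - 1*(-2)) = -6*(a + 2) = -6*(2 + a) = -12 - 6*a)
o = 22 (o = (-12 - 6*(-5)) - 1*(-4) = (-12 + 30) + 4 = 18 + 4 = 22)
k(H) = H³
A = 10648 (A = 22³ = 10648)
h = 2196 (h = 2*1098 = 2196)
(j(-3) + h)*A = ((6 - 1*(-3)) + 2196)*10648 = ((6 + 3) + 2196)*10648 = (9 + 2196)*10648 = 2205*10648 = 23478840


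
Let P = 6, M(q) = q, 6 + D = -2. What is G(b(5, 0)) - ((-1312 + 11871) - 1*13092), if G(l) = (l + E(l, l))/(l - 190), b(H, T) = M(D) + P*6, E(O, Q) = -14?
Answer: 205166/81 ≈ 2532.9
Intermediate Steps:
D = -8 (D = -6 - 2 = -8)
b(H, T) = 28 (b(H, T) = -8 + 6*6 = -8 + 36 = 28)
G(l) = (-14 + l)/(-190 + l) (G(l) = (l - 14)/(l - 190) = (-14 + l)/(-190 + l))
G(b(5, 0)) - ((-1312 + 11871) - 1*13092) = (-14 + 28)/(-190 + 28) - ((-1312 + 11871) - 1*13092) = 14/(-162) - (10559 - 13092) = -1/162*14 - 1*(-2533) = -7/81 + 2533 = 205166/81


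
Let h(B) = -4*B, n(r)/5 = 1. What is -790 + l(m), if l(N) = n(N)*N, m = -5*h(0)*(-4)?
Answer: -790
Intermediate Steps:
n(r) = 5 (n(r) = 5*1 = 5)
m = 0 (m = -(-20)*0*(-4) = -5*0*(-4) = 0*(-4) = 0)
l(N) = 5*N
-790 + l(m) = -790 + 5*0 = -790 + 0 = -790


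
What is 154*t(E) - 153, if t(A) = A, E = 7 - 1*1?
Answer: 771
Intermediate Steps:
E = 6 (E = 7 - 1 = 6)
154*t(E) - 153 = 154*6 - 153 = 924 - 153 = 771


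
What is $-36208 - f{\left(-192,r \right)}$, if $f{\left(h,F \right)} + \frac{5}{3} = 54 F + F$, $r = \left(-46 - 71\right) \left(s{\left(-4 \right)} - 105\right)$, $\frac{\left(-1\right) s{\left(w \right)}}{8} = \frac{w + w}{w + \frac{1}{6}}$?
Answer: $- \frac{56532932}{69} \approx -8.1932 \cdot 10^{5}$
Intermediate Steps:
$s{\left(w \right)} = - \frac{16 w}{\frac{1}{6} + w}$ ($s{\left(w \right)} = - 8 \frac{w + w}{w + \frac{1}{6}} = - 8 \frac{2 w}{w + \frac{1}{6}} = - 8 \frac{2 w}{\frac{1}{6} + w} = - \frac{16 w}{\frac{1}{6} + w}$)
$r = \frac{327483}{23}$ ($r = \left(-46 - 71\right) \left(\left(-96\right) \left(-4\right) \frac{1}{1 + 6 \left(-4\right)} - 105\right) = - 117 \left(\left(-96\right) \left(-4\right) \frac{1}{1 - 24} - 105\right) = - 117 \left(\left(-96\right) \left(-4\right) \frac{1}{-23} - 105\right) = - 117 \left(\left(-96\right) \left(-4\right) \left(- \frac{1}{23}\right) - 105\right) = - 117 \left(- \frac{384}{23} - 105\right) = \left(-117\right) \left(- \frac{2799}{23}\right) = \frac{327483}{23} \approx 14238.0$)
$f{\left(h,F \right)} = - \frac{5}{3} + 55 F$ ($f{\left(h,F \right)} = - \frac{5}{3} + \left(54 F + F\right) = - \frac{5}{3} + 55 F$)
$-36208 - f{\left(-192,r \right)} = -36208 - \left(- \frac{5}{3} + 55 \cdot \frac{327483}{23}\right) = -36208 - \left(- \frac{5}{3} + \frac{18011565}{23}\right) = -36208 - \frac{54034580}{69} = - \frac{56532932}{69}$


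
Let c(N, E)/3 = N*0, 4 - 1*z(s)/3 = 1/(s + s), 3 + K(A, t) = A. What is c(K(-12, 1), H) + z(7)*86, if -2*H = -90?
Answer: 7095/7 ≈ 1013.6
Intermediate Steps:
K(A, t) = -3 + A
z(s) = 12 - 3/(2*s) (z(s) = 12 - 3/(s + s) = 12 - 3*1/(2*s) = 12 - 3/(2*s))
H = 45 (H = -1/2*(-90) = 45)
c(N, E) = 0 (c(N, E) = 3*(N*0) = 3*0 = 0)
c(K(-12, 1), H) + z(7)*86 = 0 + (12 - 3/2/7)*86 = 0 + (12 - 3/2*1/7)*86 = 0 + (12 - 3/14)*86 = 0 + (165/14)*86 = 0 + 7095/7 = 7095/7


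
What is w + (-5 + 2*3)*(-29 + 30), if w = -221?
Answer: -220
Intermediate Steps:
w + (-5 + 2*3)*(-29 + 30) = -221 + (-5 + 2*3)*(-29 + 30) = -221 + (-5 + 6)*1 = -221 + 1*1 = -221 + 1 = -220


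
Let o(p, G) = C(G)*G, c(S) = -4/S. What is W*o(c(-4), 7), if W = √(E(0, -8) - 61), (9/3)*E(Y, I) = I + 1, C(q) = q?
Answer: 49*I*√570/3 ≈ 389.95*I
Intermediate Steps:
E(Y, I) = ⅓ + I/3 (E(Y, I) = (I + 1)/3 = (1 + I)/3 = ⅓ + I/3)
W = I*√570/3 (W = √((⅓ + (⅓)*(-8)) - 61) = √((⅓ - 8/3) - 61) = √(-7/3 - 61) = √(-190/3) = I*√570/3 ≈ 7.9582*I)
o(p, G) = G² (o(p, G) = G*G = G²)
W*o(c(-4), 7) = (I*√570/3)*7² = (I*√570/3)*49 = 49*I*√570/3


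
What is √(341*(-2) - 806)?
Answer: 4*I*√93 ≈ 38.575*I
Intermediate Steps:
√(341*(-2) - 806) = √(-682 - 806) = √(-1488) = 4*I*√93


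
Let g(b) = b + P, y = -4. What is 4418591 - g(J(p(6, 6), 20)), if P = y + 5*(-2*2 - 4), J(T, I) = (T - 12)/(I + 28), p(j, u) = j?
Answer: 35349081/8 ≈ 4.4186e+6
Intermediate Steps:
J(T, I) = (-12 + T)/(28 + I)
P = -44 (P = -4 + 5*(-2*2 - 4) = -4 + 5*(-4 - 4) = -4 + 5*(-8) = -4 - 40 = -44)
g(b) = -44 + b (g(b) = b - 44 = -44 + b)
4418591 - g(J(p(6, 6), 20)) = 4418591 - (-44 + (-12 + 6)/(28 + 20)) = 4418591 - (-44 - 6/48) = 4418591 - (-44 + (1/48)*(-6)) = 4418591 - (-44 - ⅛) = 4418591 - 1*(-353/8) = 4418591 + 353/8 = 35349081/8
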